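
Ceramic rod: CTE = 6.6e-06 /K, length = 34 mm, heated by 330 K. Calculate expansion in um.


dL = 6.6e-06 * 34 * 330 * 1000 = 74.052 um

74.052


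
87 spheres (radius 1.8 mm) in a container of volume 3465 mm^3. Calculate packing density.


V_sphere = 4/3*pi*1.8^3 = 24.429 mm^3
Total V = 87*24.429 = 2125.323 mm^3
PD = 2125.323 / 3465 = 0.613

0.613


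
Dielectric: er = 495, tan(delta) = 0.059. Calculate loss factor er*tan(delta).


Loss = 495 * 0.059 = 29.205

29.205


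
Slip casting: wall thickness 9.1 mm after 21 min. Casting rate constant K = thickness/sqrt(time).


K = 9.1 / sqrt(21) = 9.1 / 4.5826 = 1.986 mm/min^0.5

1.986


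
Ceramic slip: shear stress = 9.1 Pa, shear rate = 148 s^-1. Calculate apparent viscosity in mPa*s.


eta = tau/gamma * 1000 = 9.1/148 * 1000 = 61.5 mPa*s

61.5


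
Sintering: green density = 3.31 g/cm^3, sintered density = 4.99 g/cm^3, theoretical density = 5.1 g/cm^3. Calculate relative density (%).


Relative = 4.99 / 5.1 * 100 = 97.8%

97.8


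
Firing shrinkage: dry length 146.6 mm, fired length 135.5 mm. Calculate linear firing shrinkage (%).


FS = (146.6 - 135.5) / 146.6 * 100 = 7.57%

7.57


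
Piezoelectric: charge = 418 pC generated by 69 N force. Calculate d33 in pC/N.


d33 = 418 / 69 = 6.1 pC/N

6.1


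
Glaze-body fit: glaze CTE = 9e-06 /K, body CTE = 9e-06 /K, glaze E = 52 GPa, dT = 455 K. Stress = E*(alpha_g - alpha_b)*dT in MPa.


Stress = 52*1000*(9e-06 - 9e-06)*455 = 0.0 MPa

0.0


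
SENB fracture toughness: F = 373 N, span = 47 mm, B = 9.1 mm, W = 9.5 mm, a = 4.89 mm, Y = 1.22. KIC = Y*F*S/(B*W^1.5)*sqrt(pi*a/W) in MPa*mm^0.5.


KIC = 1.22*373*47/(9.1*9.5^1.5)*sqrt(pi*4.89/9.5) = 102.07

102.07


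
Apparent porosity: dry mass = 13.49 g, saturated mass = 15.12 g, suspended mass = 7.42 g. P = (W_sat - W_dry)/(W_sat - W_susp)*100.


P = (15.12 - 13.49) / (15.12 - 7.42) * 100 = 1.63 / 7.7 * 100 = 21.2%

21.2


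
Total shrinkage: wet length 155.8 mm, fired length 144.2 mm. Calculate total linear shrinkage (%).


TS = (155.8 - 144.2) / 155.8 * 100 = 7.45%

7.45


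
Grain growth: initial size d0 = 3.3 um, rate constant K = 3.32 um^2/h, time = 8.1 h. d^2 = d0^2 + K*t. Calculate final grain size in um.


d^2 = 3.3^2 + 3.32*8.1 = 37.782
d = sqrt(37.782) = 6.15 um

6.15


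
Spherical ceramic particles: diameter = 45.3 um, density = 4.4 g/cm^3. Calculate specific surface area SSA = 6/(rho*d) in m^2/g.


SSA = 6 / (4.4 * 45.3) = 0.03 m^2/g

0.03


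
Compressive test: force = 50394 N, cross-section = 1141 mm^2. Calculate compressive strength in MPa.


CS = 50394 / 1141 = 44.2 MPa

44.2


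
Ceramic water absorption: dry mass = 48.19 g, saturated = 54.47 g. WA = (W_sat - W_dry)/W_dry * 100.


WA = (54.47 - 48.19) / 48.19 * 100 = 13.03%

13.03


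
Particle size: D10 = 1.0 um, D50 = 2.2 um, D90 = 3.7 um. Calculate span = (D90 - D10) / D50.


Span = (3.7 - 1.0) / 2.2 = 2.7 / 2.2 = 1.227

1.227


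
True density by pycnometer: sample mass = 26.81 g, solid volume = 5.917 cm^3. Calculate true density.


TD = 26.81 / 5.917 = 4.531 g/cm^3

4.531


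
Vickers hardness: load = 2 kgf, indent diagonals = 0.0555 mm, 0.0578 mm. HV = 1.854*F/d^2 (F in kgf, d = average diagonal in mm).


d_avg = (0.0555+0.0578)/2 = 0.05665 mm
HV = 1.854*2/0.05665^2 = 1155

1155


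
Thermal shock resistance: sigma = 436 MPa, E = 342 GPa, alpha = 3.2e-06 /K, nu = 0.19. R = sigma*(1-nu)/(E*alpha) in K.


R = 436*(1-0.19)/(342*1000*3.2e-06) = 323 K

323


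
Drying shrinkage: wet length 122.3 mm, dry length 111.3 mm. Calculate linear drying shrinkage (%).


DS = (122.3 - 111.3) / 122.3 * 100 = 8.99%

8.99


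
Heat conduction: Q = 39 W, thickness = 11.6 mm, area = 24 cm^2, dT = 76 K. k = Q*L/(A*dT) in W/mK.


k = 39*11.6/1000/(24/10000*76) = 2.48 W/mK

2.48


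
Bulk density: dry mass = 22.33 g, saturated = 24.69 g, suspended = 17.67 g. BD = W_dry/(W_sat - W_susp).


BD = 22.33 / (24.69 - 17.67) = 22.33 / 7.02 = 3.181 g/cm^3

3.181


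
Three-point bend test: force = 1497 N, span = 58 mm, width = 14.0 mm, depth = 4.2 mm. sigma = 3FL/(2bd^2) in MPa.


sigma = 3*1497*58/(2*14.0*4.2^2) = 527.4 MPa

527.4


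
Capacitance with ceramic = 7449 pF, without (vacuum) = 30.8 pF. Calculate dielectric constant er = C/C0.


er = 7449 / 30.8 = 241.85

241.85


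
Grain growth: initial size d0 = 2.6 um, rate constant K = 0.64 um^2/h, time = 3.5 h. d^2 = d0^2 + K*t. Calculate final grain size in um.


d^2 = 2.6^2 + 0.64*3.5 = 9.0
d = sqrt(9.0) = 3.0 um

3.0


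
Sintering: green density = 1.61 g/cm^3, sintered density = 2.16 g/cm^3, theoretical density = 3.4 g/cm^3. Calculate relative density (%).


Relative = 2.16 / 3.4 * 100 = 63.5%

63.5


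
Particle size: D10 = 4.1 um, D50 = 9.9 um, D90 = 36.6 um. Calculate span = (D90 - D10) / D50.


Span = (36.6 - 4.1) / 9.9 = 32.5 / 9.9 = 3.283

3.283


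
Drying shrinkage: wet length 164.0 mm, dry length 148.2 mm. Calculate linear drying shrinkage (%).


DS = (164.0 - 148.2) / 164.0 * 100 = 9.63%

9.63


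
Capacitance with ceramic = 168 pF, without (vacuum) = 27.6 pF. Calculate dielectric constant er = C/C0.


er = 168 / 27.6 = 6.09

6.09


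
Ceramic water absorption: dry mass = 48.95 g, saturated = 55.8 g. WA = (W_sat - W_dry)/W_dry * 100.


WA = (55.8 - 48.95) / 48.95 * 100 = 13.99%

13.99


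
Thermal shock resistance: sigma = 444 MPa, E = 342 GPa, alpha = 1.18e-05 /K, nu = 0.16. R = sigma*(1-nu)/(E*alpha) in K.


R = 444*(1-0.16)/(342*1000*1.18e-05) = 92 K

92


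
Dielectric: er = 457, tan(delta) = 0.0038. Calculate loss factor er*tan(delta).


Loss = 457 * 0.0038 = 1.737

1.737


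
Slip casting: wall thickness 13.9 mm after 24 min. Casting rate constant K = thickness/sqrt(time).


K = 13.9 / sqrt(24) = 13.9 / 4.899 = 2.837 mm/min^0.5

2.837


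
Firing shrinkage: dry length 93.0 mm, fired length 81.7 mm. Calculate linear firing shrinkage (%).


FS = (93.0 - 81.7) / 93.0 * 100 = 12.15%

12.15


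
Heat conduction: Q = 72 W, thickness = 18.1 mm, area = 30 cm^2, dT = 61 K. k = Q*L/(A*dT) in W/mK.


k = 72*18.1/1000/(30/10000*61) = 7.12 W/mK

7.12


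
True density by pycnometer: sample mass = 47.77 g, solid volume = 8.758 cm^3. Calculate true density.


TD = 47.77 / 8.758 = 5.454 g/cm^3

5.454


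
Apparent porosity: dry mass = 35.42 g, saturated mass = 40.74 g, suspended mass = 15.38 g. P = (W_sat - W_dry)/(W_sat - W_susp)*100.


P = (40.74 - 35.42) / (40.74 - 15.38) * 100 = 5.32 / 25.36 * 100 = 21.0%

21.0


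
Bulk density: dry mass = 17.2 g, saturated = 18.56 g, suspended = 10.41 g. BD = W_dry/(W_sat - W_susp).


BD = 17.2 / (18.56 - 10.41) = 17.2 / 8.15 = 2.11 g/cm^3

2.11


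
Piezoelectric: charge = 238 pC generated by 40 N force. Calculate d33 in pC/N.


d33 = 238 / 40 = 6.0 pC/N

6.0


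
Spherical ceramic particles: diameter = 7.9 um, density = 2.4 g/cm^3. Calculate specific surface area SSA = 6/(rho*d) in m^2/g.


SSA = 6 / (2.4 * 7.9) = 0.316 m^2/g

0.316


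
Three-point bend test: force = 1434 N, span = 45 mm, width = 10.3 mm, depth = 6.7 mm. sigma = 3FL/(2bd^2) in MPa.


sigma = 3*1434*45/(2*10.3*6.7^2) = 209.3 MPa

209.3


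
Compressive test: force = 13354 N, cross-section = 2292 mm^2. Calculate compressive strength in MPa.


CS = 13354 / 2292 = 5.8 MPa

5.8


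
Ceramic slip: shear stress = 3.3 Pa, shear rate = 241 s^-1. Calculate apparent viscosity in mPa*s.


eta = tau/gamma * 1000 = 3.3/241 * 1000 = 13.7 mPa*s

13.7


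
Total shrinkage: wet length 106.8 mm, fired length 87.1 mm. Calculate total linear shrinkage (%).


TS = (106.8 - 87.1) / 106.8 * 100 = 18.45%

18.45


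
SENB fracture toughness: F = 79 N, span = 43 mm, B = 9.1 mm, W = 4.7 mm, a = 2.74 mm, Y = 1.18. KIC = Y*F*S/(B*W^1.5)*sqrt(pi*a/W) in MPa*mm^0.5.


KIC = 1.18*79*43/(9.1*4.7^1.5)*sqrt(pi*2.74/4.7) = 58.5

58.5


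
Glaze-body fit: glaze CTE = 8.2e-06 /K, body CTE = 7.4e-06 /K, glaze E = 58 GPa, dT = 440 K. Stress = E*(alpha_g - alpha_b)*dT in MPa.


Stress = 58*1000*(8.2e-06 - 7.4e-06)*440 = 20.4 MPa

20.4


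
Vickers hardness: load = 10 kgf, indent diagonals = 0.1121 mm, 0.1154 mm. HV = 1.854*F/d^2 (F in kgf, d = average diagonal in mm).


d_avg = (0.1121+0.1154)/2 = 0.11375 mm
HV = 1.854*10/0.11375^2 = 1433

1433


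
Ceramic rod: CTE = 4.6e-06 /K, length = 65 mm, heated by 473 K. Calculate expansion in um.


dL = 4.6e-06 * 65 * 473 * 1000 = 141.427 um

141.427


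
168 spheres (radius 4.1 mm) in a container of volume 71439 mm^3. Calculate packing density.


V_sphere = 4/3*pi*4.1^3 = 288.6956 mm^3
Total V = 168*288.6956 = 48500.8608 mm^3
PD = 48500.8608 / 71439 = 0.679

0.679


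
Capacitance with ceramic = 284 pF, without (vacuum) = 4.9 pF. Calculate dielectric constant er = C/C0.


er = 284 / 4.9 = 57.96

57.96


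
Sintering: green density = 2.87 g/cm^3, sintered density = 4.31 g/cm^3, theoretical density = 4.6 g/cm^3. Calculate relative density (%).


Relative = 4.31 / 4.6 * 100 = 93.7%

93.7


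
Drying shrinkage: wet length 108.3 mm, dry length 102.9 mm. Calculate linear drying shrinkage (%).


DS = (108.3 - 102.9) / 108.3 * 100 = 4.99%

4.99


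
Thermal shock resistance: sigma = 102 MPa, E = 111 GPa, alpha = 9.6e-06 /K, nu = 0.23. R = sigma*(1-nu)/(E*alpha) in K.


R = 102*(1-0.23)/(111*1000*9.6e-06) = 74 K

74


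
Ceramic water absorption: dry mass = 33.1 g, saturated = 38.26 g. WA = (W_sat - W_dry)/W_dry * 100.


WA = (38.26 - 33.1) / 33.1 * 100 = 15.59%

15.59


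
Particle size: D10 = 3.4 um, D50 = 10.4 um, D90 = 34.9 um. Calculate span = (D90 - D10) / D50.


Span = (34.9 - 3.4) / 10.4 = 31.5 / 10.4 = 3.029

3.029


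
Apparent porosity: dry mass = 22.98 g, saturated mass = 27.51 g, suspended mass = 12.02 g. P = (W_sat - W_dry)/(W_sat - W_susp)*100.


P = (27.51 - 22.98) / (27.51 - 12.02) * 100 = 4.53 / 15.49 * 100 = 29.2%

29.2


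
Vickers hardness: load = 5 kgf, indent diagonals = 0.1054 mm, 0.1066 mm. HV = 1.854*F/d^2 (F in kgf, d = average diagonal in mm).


d_avg = (0.1054+0.1066)/2 = 0.106 mm
HV = 1.854*5/0.106^2 = 825

825


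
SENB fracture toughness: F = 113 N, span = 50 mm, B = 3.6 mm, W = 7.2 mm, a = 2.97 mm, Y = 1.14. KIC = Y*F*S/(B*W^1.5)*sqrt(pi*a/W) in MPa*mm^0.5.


KIC = 1.14*113*50/(3.6*7.2^1.5)*sqrt(pi*2.97/7.2) = 105.42

105.42


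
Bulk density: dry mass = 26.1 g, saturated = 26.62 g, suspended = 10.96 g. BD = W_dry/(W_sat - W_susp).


BD = 26.1 / (26.62 - 10.96) = 26.1 / 15.66 = 1.667 g/cm^3

1.667


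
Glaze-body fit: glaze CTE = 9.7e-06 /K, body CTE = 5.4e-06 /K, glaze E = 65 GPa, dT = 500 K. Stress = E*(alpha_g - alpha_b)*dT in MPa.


Stress = 65*1000*(9.7e-06 - 5.4e-06)*500 = 139.8 MPa

139.8


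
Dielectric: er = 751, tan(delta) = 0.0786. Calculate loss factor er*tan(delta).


Loss = 751 * 0.0786 = 59.029

59.029


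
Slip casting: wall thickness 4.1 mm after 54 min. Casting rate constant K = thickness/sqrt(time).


K = 4.1 / sqrt(54) = 4.1 / 7.3485 = 0.558 mm/min^0.5

0.558


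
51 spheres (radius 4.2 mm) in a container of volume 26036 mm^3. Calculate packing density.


V_sphere = 4/3*pi*4.2^3 = 310.3391 mm^3
Total V = 51*310.3391 = 15827.2941 mm^3
PD = 15827.2941 / 26036 = 0.608

0.608


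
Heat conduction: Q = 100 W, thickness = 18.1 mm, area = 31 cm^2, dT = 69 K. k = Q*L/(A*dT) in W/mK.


k = 100*18.1/1000/(31/10000*69) = 8.46 W/mK

8.46


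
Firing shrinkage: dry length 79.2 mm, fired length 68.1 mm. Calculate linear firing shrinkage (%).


FS = (79.2 - 68.1) / 79.2 * 100 = 14.02%

14.02


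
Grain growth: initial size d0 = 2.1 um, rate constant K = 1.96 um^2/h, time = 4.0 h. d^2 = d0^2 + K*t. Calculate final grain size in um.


d^2 = 2.1^2 + 1.96*4.0 = 12.25
d = sqrt(12.25) = 3.5 um

3.5


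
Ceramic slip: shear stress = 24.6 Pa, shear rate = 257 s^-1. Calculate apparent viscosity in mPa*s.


eta = tau/gamma * 1000 = 24.6/257 * 1000 = 95.7 mPa*s

95.7


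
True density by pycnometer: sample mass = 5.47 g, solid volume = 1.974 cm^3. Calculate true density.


TD = 5.47 / 1.974 = 2.771 g/cm^3

2.771


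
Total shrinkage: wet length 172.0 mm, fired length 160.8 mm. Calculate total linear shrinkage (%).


TS = (172.0 - 160.8) / 172.0 * 100 = 6.51%

6.51


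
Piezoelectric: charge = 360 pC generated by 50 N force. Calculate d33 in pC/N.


d33 = 360 / 50 = 7.2 pC/N

7.2


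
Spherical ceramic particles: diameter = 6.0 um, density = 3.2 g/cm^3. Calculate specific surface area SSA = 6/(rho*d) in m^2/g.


SSA = 6 / (3.2 * 6.0) = 0.313 m^2/g

0.313


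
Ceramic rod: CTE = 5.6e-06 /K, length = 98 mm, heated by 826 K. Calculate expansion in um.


dL = 5.6e-06 * 98 * 826 * 1000 = 453.309 um

453.309


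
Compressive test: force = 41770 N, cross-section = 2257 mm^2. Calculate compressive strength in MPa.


CS = 41770 / 2257 = 18.5 MPa

18.5


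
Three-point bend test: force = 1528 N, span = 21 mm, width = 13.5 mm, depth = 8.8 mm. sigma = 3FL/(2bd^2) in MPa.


sigma = 3*1528*21/(2*13.5*8.8^2) = 46.0 MPa

46.0


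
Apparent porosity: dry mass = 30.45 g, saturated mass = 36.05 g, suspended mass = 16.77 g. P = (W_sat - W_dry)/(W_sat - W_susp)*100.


P = (36.05 - 30.45) / (36.05 - 16.77) * 100 = 5.6 / 19.28 * 100 = 29.0%

29.0


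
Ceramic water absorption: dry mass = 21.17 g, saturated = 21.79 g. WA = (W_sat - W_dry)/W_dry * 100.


WA = (21.79 - 21.17) / 21.17 * 100 = 2.93%

2.93


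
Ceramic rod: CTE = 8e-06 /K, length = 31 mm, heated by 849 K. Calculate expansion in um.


dL = 8e-06 * 31 * 849 * 1000 = 210.552 um

210.552


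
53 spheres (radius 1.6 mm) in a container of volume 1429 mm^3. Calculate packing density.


V_sphere = 4/3*pi*1.6^3 = 17.1573 mm^3
Total V = 53*17.1573 = 909.3369 mm^3
PD = 909.3369 / 1429 = 0.636

0.636


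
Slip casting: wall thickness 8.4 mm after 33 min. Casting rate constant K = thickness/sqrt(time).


K = 8.4 / sqrt(33) = 8.4 / 5.7446 = 1.462 mm/min^0.5

1.462


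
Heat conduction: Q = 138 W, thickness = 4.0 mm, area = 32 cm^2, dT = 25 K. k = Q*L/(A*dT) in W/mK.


k = 138*4.0/1000/(32/10000*25) = 6.9 W/mK

6.9


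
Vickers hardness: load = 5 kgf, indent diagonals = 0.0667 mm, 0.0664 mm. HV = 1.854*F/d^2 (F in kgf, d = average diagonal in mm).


d_avg = (0.0667+0.0664)/2 = 0.06655 mm
HV = 1.854*5/0.06655^2 = 2093

2093


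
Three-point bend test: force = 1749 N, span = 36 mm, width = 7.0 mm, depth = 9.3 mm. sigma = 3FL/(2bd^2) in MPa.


sigma = 3*1749*36/(2*7.0*9.3^2) = 156.0 MPa

156.0


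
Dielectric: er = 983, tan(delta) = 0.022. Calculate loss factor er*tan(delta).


Loss = 983 * 0.022 = 21.626

21.626


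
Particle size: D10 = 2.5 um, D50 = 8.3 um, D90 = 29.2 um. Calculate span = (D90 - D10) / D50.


Span = (29.2 - 2.5) / 8.3 = 26.7 / 8.3 = 3.217

3.217


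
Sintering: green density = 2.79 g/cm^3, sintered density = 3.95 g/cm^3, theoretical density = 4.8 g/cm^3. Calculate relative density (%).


Relative = 3.95 / 4.8 * 100 = 82.3%

82.3


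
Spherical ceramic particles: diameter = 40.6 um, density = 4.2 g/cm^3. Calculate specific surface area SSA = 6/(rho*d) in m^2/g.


SSA = 6 / (4.2 * 40.6) = 0.035 m^2/g

0.035


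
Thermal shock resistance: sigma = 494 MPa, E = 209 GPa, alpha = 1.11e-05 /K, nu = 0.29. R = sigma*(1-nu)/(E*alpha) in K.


R = 494*(1-0.29)/(209*1000*1.11e-05) = 151 K

151


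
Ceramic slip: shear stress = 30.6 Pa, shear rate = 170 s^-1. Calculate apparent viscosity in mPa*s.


eta = tau/gamma * 1000 = 30.6/170 * 1000 = 180.0 mPa*s

180.0


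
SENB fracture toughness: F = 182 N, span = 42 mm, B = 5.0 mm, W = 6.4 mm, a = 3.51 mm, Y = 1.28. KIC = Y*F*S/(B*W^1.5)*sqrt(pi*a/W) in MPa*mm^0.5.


KIC = 1.28*182*42/(5.0*6.4^1.5)*sqrt(pi*3.51/6.4) = 158.65

158.65


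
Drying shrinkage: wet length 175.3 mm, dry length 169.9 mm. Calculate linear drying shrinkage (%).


DS = (175.3 - 169.9) / 175.3 * 100 = 3.08%

3.08


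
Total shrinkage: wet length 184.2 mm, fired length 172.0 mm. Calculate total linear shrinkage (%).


TS = (184.2 - 172.0) / 184.2 * 100 = 6.62%

6.62


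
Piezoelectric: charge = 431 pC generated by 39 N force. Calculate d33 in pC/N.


d33 = 431 / 39 = 11.1 pC/N

11.1


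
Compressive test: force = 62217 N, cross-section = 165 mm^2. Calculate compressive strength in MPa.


CS = 62217 / 165 = 377.1 MPa

377.1


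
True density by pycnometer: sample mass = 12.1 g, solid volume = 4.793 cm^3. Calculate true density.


TD = 12.1 / 4.793 = 2.525 g/cm^3

2.525


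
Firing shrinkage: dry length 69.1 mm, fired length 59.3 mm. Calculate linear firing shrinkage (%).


FS = (69.1 - 59.3) / 69.1 * 100 = 14.18%

14.18


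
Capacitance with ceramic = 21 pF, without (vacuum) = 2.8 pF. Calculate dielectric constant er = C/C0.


er = 21 / 2.8 = 7.5

7.5


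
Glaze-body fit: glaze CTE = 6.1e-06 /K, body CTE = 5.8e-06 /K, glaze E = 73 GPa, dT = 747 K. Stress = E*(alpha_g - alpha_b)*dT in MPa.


Stress = 73*1000*(6.1e-06 - 5.8e-06)*747 = 16.4 MPa

16.4


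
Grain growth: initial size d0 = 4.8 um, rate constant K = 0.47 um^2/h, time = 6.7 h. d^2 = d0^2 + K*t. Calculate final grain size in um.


d^2 = 4.8^2 + 0.47*6.7 = 26.189
d = sqrt(26.189) = 5.12 um

5.12


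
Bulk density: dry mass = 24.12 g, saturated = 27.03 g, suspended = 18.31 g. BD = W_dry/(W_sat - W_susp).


BD = 24.12 / (27.03 - 18.31) = 24.12 / 8.72 = 2.766 g/cm^3

2.766


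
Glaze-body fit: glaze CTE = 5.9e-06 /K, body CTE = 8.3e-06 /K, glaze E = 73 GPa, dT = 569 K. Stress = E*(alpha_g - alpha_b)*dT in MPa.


Stress = 73*1000*(5.9e-06 - 8.3e-06)*569 = -99.7 MPa

-99.7


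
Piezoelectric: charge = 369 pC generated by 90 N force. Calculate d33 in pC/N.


d33 = 369 / 90 = 4.1 pC/N

4.1


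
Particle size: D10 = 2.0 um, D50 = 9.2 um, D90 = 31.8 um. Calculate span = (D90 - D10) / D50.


Span = (31.8 - 2.0) / 9.2 = 29.8 / 9.2 = 3.239

3.239


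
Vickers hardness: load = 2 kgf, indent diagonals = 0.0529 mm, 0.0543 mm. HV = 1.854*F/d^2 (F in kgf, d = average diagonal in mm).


d_avg = (0.0529+0.0543)/2 = 0.0536 mm
HV = 1.854*2/0.0536^2 = 1291

1291


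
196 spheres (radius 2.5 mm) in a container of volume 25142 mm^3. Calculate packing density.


V_sphere = 4/3*pi*2.5^3 = 65.4498 mm^3
Total V = 196*65.4498 = 12828.1608 mm^3
PD = 12828.1608 / 25142 = 0.51

0.51


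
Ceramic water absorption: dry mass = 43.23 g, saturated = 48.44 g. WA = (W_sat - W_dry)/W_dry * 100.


WA = (48.44 - 43.23) / 43.23 * 100 = 12.05%

12.05


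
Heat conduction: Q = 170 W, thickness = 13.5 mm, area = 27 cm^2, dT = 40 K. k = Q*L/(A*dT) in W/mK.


k = 170*13.5/1000/(27/10000*40) = 21.25 W/mK

21.25


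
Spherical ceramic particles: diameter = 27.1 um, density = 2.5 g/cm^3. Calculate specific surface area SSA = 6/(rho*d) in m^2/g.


SSA = 6 / (2.5 * 27.1) = 0.089 m^2/g

0.089


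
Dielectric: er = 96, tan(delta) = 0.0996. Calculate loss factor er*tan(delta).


Loss = 96 * 0.0996 = 9.562

9.562


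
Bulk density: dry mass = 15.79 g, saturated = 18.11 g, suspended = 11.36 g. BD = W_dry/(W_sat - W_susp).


BD = 15.79 / (18.11 - 11.36) = 15.79 / 6.75 = 2.339 g/cm^3

2.339


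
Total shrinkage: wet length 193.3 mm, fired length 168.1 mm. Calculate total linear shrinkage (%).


TS = (193.3 - 168.1) / 193.3 * 100 = 13.04%

13.04


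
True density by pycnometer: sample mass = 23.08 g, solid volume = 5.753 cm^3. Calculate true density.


TD = 23.08 / 5.753 = 4.012 g/cm^3

4.012


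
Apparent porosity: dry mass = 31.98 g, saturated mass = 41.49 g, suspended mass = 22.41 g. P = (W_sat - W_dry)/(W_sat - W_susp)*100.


P = (41.49 - 31.98) / (41.49 - 22.41) * 100 = 9.51 / 19.08 * 100 = 49.8%

49.8


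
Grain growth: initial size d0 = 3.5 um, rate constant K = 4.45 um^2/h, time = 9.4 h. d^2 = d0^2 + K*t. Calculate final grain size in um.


d^2 = 3.5^2 + 4.45*9.4 = 54.08
d = sqrt(54.08) = 7.35 um

7.35


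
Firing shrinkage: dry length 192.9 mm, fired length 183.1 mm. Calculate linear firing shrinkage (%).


FS = (192.9 - 183.1) / 192.9 * 100 = 5.08%

5.08


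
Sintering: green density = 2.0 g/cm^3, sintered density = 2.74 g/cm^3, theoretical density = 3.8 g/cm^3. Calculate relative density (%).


Relative = 2.74 / 3.8 * 100 = 72.1%

72.1


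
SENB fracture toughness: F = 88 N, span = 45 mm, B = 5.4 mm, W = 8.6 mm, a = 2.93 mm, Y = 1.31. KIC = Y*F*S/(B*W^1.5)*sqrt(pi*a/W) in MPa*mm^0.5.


KIC = 1.31*88*45/(5.4*8.6^1.5)*sqrt(pi*2.93/8.6) = 39.41

39.41


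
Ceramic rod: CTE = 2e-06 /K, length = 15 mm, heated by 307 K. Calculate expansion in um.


dL = 2e-06 * 15 * 307 * 1000 = 9.21 um

9.21


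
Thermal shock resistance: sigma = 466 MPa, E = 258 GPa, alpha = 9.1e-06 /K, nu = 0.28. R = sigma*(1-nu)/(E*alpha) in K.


R = 466*(1-0.28)/(258*1000*9.1e-06) = 143 K

143


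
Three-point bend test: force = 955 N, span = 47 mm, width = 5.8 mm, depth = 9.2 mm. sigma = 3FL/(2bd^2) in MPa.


sigma = 3*955*47/(2*5.8*9.2^2) = 137.1 MPa

137.1


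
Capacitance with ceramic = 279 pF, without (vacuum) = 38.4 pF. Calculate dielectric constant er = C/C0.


er = 279 / 38.4 = 7.27

7.27


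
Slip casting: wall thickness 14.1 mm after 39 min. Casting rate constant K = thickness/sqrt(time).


K = 14.1 / sqrt(39) = 14.1 / 6.245 = 2.258 mm/min^0.5

2.258


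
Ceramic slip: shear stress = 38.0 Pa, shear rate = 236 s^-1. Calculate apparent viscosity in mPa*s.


eta = tau/gamma * 1000 = 38.0/236 * 1000 = 161.0 mPa*s

161.0


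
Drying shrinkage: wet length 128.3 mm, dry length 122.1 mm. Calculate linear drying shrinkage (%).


DS = (128.3 - 122.1) / 128.3 * 100 = 4.83%

4.83


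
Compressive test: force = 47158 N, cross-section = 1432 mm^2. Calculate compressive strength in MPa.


CS = 47158 / 1432 = 32.9 MPa

32.9


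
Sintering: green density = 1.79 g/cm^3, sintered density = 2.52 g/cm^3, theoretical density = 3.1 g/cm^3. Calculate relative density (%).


Relative = 2.52 / 3.1 * 100 = 81.3%

81.3


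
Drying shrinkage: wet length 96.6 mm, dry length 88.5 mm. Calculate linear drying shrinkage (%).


DS = (96.6 - 88.5) / 96.6 * 100 = 8.39%

8.39


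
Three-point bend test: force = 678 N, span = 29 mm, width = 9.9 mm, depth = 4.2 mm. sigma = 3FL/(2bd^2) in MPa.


sigma = 3*678*29/(2*9.9*4.2^2) = 168.9 MPa

168.9


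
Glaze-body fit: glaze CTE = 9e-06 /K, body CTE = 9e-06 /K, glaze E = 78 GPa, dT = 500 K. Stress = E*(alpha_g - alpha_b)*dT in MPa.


Stress = 78*1000*(9e-06 - 9e-06)*500 = 0.0 MPa

0.0


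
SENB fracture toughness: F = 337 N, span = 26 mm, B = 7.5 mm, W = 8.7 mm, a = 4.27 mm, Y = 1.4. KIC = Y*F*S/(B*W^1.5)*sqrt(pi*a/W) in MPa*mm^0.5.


KIC = 1.4*337*26/(7.5*8.7^1.5)*sqrt(pi*4.27/8.7) = 79.14

79.14


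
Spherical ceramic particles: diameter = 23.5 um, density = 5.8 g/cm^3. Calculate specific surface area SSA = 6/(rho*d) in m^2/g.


SSA = 6 / (5.8 * 23.5) = 0.044 m^2/g

0.044


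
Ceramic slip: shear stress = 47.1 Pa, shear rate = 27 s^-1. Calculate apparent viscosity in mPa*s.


eta = tau/gamma * 1000 = 47.1/27 * 1000 = 1744.4 mPa*s

1744.4


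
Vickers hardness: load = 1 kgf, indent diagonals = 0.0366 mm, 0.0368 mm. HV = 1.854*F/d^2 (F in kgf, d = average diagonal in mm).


d_avg = (0.0366+0.0368)/2 = 0.0367 mm
HV = 1.854*1/0.0367^2 = 1377

1377


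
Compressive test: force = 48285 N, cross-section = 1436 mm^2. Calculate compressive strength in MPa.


CS = 48285 / 1436 = 33.6 MPa

33.6


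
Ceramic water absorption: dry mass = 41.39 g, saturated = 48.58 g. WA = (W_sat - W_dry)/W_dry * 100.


WA = (48.58 - 41.39) / 41.39 * 100 = 17.37%

17.37


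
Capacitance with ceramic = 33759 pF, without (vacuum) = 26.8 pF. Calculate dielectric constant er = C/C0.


er = 33759 / 26.8 = 1259.66

1259.66


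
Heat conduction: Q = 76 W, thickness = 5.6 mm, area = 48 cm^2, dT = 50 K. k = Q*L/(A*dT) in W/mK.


k = 76*5.6/1000/(48/10000*50) = 1.77 W/mK

1.77


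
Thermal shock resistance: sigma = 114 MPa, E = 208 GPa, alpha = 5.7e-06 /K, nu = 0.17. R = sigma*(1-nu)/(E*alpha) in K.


R = 114*(1-0.17)/(208*1000*5.7e-06) = 80 K

80


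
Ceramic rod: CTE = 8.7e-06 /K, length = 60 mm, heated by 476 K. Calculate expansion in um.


dL = 8.7e-06 * 60 * 476 * 1000 = 248.472 um

248.472


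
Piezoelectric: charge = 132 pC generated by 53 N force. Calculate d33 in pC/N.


d33 = 132 / 53 = 2.5 pC/N

2.5


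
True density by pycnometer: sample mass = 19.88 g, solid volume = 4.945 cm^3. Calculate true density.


TD = 19.88 / 4.945 = 4.02 g/cm^3

4.02


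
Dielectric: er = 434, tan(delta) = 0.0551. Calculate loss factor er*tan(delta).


Loss = 434 * 0.0551 = 23.913

23.913


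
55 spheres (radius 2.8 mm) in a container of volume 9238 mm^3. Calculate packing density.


V_sphere = 4/3*pi*2.8^3 = 91.9523 mm^3
Total V = 55*91.9523 = 5057.3765 mm^3
PD = 5057.3765 / 9238 = 0.547

0.547


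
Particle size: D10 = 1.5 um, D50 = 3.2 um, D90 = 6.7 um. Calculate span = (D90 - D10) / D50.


Span = (6.7 - 1.5) / 3.2 = 5.2 / 3.2 = 1.625

1.625


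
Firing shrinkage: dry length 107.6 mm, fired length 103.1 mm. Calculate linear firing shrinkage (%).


FS = (107.6 - 103.1) / 107.6 * 100 = 4.18%

4.18


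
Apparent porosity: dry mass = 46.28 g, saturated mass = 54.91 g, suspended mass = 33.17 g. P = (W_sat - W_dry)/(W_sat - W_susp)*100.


P = (54.91 - 46.28) / (54.91 - 33.17) * 100 = 8.63 / 21.74 * 100 = 39.7%

39.7


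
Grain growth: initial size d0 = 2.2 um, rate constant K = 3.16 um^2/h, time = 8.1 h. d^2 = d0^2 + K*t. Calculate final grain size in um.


d^2 = 2.2^2 + 3.16*8.1 = 30.436
d = sqrt(30.436) = 5.52 um

5.52


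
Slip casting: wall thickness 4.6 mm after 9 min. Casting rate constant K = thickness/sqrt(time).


K = 4.6 / sqrt(9) = 4.6 / 3.0 = 1.533 mm/min^0.5

1.533


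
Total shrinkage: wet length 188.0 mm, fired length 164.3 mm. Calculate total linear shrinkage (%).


TS = (188.0 - 164.3) / 188.0 * 100 = 12.61%

12.61


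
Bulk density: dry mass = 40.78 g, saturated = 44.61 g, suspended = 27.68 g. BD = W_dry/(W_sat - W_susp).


BD = 40.78 / (44.61 - 27.68) = 40.78 / 16.93 = 2.409 g/cm^3

2.409


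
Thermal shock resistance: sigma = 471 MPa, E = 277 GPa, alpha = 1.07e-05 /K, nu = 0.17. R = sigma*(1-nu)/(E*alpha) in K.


R = 471*(1-0.17)/(277*1000*1.07e-05) = 132 K

132


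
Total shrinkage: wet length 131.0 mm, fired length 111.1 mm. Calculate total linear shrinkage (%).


TS = (131.0 - 111.1) / 131.0 * 100 = 15.19%

15.19


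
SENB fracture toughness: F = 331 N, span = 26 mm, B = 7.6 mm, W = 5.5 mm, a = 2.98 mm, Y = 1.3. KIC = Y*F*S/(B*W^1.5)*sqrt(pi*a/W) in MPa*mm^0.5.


KIC = 1.3*331*26/(7.6*5.5^1.5)*sqrt(pi*2.98/5.5) = 148.9

148.9


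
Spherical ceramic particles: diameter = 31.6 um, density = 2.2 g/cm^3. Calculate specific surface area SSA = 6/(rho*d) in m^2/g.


SSA = 6 / (2.2 * 31.6) = 0.086 m^2/g

0.086


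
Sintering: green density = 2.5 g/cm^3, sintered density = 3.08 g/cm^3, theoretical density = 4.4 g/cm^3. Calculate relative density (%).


Relative = 3.08 / 4.4 * 100 = 70.0%

70.0


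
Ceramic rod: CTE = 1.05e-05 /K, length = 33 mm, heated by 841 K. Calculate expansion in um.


dL = 1.05e-05 * 33 * 841 * 1000 = 291.407 um

291.407


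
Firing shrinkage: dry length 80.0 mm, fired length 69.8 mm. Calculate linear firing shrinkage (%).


FS = (80.0 - 69.8) / 80.0 * 100 = 12.75%

12.75


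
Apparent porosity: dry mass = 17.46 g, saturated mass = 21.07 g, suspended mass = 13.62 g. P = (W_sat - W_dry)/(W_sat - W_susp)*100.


P = (21.07 - 17.46) / (21.07 - 13.62) * 100 = 3.61 / 7.45 * 100 = 48.5%

48.5


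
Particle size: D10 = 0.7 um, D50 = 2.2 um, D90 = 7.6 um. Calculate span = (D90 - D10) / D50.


Span = (7.6 - 0.7) / 2.2 = 6.9 / 2.2 = 3.136

3.136


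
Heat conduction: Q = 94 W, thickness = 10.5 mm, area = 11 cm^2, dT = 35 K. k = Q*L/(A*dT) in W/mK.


k = 94*10.5/1000/(11/10000*35) = 25.64 W/mK

25.64


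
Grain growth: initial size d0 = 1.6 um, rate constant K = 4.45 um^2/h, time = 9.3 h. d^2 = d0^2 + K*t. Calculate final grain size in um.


d^2 = 1.6^2 + 4.45*9.3 = 43.945
d = sqrt(43.945) = 6.63 um

6.63


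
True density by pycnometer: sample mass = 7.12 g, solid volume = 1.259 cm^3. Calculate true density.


TD = 7.12 / 1.259 = 5.655 g/cm^3

5.655


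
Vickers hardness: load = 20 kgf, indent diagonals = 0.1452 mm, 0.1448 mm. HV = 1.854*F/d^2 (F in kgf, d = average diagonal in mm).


d_avg = (0.1452+0.1448)/2 = 0.145 mm
HV = 1.854*20/0.145^2 = 1764

1764


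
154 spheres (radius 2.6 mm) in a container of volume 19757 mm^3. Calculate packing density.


V_sphere = 4/3*pi*2.6^3 = 73.6222 mm^3
Total V = 154*73.6222 = 11337.8188 mm^3
PD = 11337.8188 / 19757 = 0.574

0.574


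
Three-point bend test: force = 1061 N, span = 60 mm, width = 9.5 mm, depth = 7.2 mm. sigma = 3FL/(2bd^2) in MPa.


sigma = 3*1061*60/(2*9.5*7.2^2) = 193.9 MPa

193.9


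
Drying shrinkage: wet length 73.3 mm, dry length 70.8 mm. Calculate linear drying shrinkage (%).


DS = (73.3 - 70.8) / 73.3 * 100 = 3.41%

3.41


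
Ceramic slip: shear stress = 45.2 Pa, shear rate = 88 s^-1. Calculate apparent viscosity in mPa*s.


eta = tau/gamma * 1000 = 45.2/88 * 1000 = 513.6 mPa*s

513.6


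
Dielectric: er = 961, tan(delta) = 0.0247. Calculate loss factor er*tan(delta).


Loss = 961 * 0.0247 = 23.737

23.737


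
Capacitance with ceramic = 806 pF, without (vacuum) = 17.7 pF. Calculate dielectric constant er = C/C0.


er = 806 / 17.7 = 45.54

45.54


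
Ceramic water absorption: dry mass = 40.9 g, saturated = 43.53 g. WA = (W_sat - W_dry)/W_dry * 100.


WA = (43.53 - 40.9) / 40.9 * 100 = 6.43%

6.43


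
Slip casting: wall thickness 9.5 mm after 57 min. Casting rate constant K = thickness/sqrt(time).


K = 9.5 / sqrt(57) = 9.5 / 7.5498 = 1.258 mm/min^0.5

1.258


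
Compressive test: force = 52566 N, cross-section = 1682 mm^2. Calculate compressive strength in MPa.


CS = 52566 / 1682 = 31.3 MPa

31.3


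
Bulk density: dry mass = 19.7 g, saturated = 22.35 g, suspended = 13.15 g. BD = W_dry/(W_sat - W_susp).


BD = 19.7 / (22.35 - 13.15) = 19.7 / 9.2 = 2.141 g/cm^3

2.141


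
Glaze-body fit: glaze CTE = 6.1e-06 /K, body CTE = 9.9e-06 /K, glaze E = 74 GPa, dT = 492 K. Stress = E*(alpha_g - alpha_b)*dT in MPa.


Stress = 74*1000*(6.1e-06 - 9.9e-06)*492 = -138.4 MPa

-138.4


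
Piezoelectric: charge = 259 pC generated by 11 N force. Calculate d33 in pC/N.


d33 = 259 / 11 = 23.5 pC/N

23.5


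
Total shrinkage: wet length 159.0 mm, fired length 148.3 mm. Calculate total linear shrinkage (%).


TS = (159.0 - 148.3) / 159.0 * 100 = 6.73%

6.73


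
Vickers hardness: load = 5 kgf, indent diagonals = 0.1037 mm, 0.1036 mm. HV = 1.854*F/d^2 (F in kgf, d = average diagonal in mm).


d_avg = (0.1037+0.1036)/2 = 0.10365 mm
HV = 1.854*5/0.10365^2 = 863

863


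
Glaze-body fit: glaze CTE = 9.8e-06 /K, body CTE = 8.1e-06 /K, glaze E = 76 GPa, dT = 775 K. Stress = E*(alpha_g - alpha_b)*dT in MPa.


Stress = 76*1000*(9.8e-06 - 8.1e-06)*775 = 100.1 MPa

100.1


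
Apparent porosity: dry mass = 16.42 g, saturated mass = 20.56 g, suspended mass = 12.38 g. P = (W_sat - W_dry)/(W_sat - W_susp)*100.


P = (20.56 - 16.42) / (20.56 - 12.38) * 100 = 4.14 / 8.18 * 100 = 50.6%

50.6


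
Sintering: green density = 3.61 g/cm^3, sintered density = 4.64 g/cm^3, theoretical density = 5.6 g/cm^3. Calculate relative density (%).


Relative = 4.64 / 5.6 * 100 = 82.9%

82.9


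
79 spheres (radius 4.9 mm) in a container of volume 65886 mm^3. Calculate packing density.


V_sphere = 4/3*pi*4.9^3 = 492.807 mm^3
Total V = 79*492.807 = 38931.753 mm^3
PD = 38931.753 / 65886 = 0.591

0.591


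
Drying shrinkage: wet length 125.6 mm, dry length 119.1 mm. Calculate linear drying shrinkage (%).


DS = (125.6 - 119.1) / 125.6 * 100 = 5.18%

5.18


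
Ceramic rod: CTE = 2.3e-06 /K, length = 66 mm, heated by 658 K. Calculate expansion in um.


dL = 2.3e-06 * 66 * 658 * 1000 = 99.884 um

99.884


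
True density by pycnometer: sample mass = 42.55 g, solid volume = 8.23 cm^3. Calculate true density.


TD = 42.55 / 8.23 = 5.17 g/cm^3

5.17


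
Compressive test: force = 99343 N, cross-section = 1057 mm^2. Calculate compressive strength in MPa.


CS = 99343 / 1057 = 94.0 MPa

94.0


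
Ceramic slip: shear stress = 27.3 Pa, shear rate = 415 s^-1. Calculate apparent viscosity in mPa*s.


eta = tau/gamma * 1000 = 27.3/415 * 1000 = 65.8 mPa*s

65.8


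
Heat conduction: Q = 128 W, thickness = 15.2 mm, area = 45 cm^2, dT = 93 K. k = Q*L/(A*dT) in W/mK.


k = 128*15.2/1000/(45/10000*93) = 4.65 W/mK

4.65


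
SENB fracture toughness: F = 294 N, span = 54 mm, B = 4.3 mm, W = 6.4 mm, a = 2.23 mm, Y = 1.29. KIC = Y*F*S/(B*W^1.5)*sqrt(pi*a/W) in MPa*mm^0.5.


KIC = 1.29*294*54/(4.3*6.4^1.5)*sqrt(pi*2.23/6.4) = 307.77

307.77


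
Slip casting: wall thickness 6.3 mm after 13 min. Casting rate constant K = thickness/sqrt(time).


K = 6.3 / sqrt(13) = 6.3 / 3.6056 = 1.747 mm/min^0.5

1.747


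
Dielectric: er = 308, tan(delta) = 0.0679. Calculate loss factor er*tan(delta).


Loss = 308 * 0.0679 = 20.913

20.913


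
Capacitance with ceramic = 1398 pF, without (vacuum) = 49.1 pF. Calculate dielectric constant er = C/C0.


er = 1398 / 49.1 = 28.47

28.47


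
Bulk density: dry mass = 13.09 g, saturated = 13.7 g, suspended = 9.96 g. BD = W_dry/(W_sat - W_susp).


BD = 13.09 / (13.7 - 9.96) = 13.09 / 3.74 = 3.5 g/cm^3

3.5


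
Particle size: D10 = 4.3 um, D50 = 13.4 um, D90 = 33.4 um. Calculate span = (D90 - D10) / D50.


Span = (33.4 - 4.3) / 13.4 = 29.1 / 13.4 = 2.172

2.172


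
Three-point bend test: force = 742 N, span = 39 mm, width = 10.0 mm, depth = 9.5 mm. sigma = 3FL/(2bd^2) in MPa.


sigma = 3*742*39/(2*10.0*9.5^2) = 48.1 MPa

48.1


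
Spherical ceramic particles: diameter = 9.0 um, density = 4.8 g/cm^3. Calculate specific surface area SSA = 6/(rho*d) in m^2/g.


SSA = 6 / (4.8 * 9.0) = 0.139 m^2/g

0.139


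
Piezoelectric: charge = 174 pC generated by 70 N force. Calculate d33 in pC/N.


d33 = 174 / 70 = 2.5 pC/N

2.5


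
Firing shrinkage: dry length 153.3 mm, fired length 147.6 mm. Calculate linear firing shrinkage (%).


FS = (153.3 - 147.6) / 153.3 * 100 = 3.72%

3.72


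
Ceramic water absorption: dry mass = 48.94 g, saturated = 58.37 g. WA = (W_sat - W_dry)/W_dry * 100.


WA = (58.37 - 48.94) / 48.94 * 100 = 19.27%

19.27


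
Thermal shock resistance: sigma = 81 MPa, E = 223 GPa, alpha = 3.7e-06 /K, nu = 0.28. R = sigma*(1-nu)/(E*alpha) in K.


R = 81*(1-0.28)/(223*1000*3.7e-06) = 71 K

71


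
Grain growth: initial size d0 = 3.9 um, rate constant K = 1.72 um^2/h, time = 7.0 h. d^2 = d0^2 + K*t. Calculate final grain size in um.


d^2 = 3.9^2 + 1.72*7.0 = 27.25
d = sqrt(27.25) = 5.22 um

5.22


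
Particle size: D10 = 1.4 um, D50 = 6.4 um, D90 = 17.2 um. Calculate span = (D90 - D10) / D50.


Span = (17.2 - 1.4) / 6.4 = 15.8 / 6.4 = 2.469

2.469


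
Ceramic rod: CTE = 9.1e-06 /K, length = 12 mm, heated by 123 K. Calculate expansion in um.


dL = 9.1e-06 * 12 * 123 * 1000 = 13.432 um

13.432


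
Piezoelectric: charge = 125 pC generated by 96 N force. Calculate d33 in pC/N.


d33 = 125 / 96 = 1.3 pC/N

1.3


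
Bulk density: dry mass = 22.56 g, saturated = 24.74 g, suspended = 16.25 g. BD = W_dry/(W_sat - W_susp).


BD = 22.56 / (24.74 - 16.25) = 22.56 / 8.49 = 2.657 g/cm^3

2.657


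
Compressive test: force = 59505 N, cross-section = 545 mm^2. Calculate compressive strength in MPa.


CS = 59505 / 545 = 109.2 MPa

109.2


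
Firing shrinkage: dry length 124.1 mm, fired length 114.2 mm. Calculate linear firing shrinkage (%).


FS = (124.1 - 114.2) / 124.1 * 100 = 7.98%

7.98


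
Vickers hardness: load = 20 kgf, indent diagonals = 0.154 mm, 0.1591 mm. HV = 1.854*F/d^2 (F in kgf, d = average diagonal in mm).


d_avg = (0.154+0.1591)/2 = 0.15655 mm
HV = 1.854*20/0.15655^2 = 1513

1513


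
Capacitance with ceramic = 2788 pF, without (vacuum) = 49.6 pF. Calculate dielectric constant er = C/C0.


er = 2788 / 49.6 = 56.21

56.21


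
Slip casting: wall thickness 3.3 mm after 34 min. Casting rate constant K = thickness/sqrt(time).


K = 3.3 / sqrt(34) = 3.3 / 5.831 = 0.566 mm/min^0.5

0.566


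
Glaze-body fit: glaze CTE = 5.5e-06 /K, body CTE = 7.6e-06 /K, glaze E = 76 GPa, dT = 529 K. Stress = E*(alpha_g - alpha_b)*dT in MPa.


Stress = 76*1000*(5.5e-06 - 7.6e-06)*529 = -84.4 MPa

-84.4


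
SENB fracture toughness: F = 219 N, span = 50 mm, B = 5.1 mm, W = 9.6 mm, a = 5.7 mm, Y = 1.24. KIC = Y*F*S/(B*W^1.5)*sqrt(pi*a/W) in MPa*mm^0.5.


KIC = 1.24*219*50/(5.1*9.6^1.5)*sqrt(pi*5.7/9.6) = 122.25

122.25


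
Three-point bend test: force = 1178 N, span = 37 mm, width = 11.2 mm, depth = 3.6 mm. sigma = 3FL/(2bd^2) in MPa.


sigma = 3*1178*37/(2*11.2*3.6^2) = 450.4 MPa

450.4


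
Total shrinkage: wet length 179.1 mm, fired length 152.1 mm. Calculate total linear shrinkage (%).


TS = (179.1 - 152.1) / 179.1 * 100 = 15.08%

15.08


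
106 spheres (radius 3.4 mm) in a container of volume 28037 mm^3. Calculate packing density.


V_sphere = 4/3*pi*3.4^3 = 164.6362 mm^3
Total V = 106*164.6362 = 17451.4372 mm^3
PD = 17451.4372 / 28037 = 0.622

0.622


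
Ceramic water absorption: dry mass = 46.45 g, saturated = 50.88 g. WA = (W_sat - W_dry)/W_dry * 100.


WA = (50.88 - 46.45) / 46.45 * 100 = 9.54%

9.54


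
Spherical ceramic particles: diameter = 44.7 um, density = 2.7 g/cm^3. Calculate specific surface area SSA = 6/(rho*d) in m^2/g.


SSA = 6 / (2.7 * 44.7) = 0.05 m^2/g

0.05


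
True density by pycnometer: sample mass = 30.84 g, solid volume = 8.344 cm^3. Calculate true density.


TD = 30.84 / 8.344 = 3.696 g/cm^3

3.696


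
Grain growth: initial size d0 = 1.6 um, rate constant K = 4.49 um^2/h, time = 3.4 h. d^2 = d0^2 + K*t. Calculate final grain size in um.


d^2 = 1.6^2 + 4.49*3.4 = 17.826
d = sqrt(17.826) = 4.22 um

4.22


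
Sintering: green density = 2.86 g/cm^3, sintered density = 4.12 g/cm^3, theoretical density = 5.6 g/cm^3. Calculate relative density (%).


Relative = 4.12 / 5.6 * 100 = 73.6%

73.6


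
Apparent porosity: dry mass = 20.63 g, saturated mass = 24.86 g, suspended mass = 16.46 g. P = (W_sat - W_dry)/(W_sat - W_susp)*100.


P = (24.86 - 20.63) / (24.86 - 16.46) * 100 = 4.23 / 8.4 * 100 = 50.4%

50.4


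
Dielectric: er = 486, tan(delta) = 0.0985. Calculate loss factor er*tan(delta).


Loss = 486 * 0.0985 = 47.871

47.871


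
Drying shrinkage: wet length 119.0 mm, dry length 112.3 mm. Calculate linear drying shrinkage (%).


DS = (119.0 - 112.3) / 119.0 * 100 = 5.63%

5.63


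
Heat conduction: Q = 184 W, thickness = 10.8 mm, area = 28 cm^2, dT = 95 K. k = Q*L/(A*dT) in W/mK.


k = 184*10.8/1000/(28/10000*95) = 7.47 W/mK

7.47


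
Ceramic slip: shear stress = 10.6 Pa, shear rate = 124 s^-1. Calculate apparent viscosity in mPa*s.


eta = tau/gamma * 1000 = 10.6/124 * 1000 = 85.5 mPa*s

85.5


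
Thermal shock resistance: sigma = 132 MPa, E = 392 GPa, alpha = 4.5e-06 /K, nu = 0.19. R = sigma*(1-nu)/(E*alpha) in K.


R = 132*(1-0.19)/(392*1000*4.5e-06) = 61 K

61
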